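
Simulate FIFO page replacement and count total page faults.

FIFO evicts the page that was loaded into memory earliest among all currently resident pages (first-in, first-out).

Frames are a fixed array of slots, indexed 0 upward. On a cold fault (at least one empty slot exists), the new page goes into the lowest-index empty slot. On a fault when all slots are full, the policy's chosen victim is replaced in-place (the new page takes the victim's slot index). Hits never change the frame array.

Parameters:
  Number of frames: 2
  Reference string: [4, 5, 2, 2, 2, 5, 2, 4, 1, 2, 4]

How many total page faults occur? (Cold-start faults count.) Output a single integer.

Step 0: ref 4 → FAULT, frames=[4,-]
Step 1: ref 5 → FAULT, frames=[4,5]
Step 2: ref 2 → FAULT (evict 4), frames=[2,5]
Step 3: ref 2 → HIT, frames=[2,5]
Step 4: ref 2 → HIT, frames=[2,5]
Step 5: ref 5 → HIT, frames=[2,5]
Step 6: ref 2 → HIT, frames=[2,5]
Step 7: ref 4 → FAULT (evict 5), frames=[2,4]
Step 8: ref 1 → FAULT (evict 2), frames=[1,4]
Step 9: ref 2 → FAULT (evict 4), frames=[1,2]
Step 10: ref 4 → FAULT (evict 1), frames=[4,2]
Total faults: 7

Answer: 7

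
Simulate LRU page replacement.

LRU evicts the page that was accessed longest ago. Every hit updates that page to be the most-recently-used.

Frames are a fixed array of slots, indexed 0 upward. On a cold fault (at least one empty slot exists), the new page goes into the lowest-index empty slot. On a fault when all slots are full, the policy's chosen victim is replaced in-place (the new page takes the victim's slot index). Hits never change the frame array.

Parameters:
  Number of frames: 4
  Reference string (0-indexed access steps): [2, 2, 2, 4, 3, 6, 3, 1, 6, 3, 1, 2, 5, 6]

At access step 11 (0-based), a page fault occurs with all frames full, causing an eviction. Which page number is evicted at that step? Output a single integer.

Step 0: ref 2 -> FAULT, frames=[2,-,-,-]
Step 1: ref 2 -> HIT, frames=[2,-,-,-]
Step 2: ref 2 -> HIT, frames=[2,-,-,-]
Step 3: ref 4 -> FAULT, frames=[2,4,-,-]
Step 4: ref 3 -> FAULT, frames=[2,4,3,-]
Step 5: ref 6 -> FAULT, frames=[2,4,3,6]
Step 6: ref 3 -> HIT, frames=[2,4,3,6]
Step 7: ref 1 -> FAULT, evict 2, frames=[1,4,3,6]
Step 8: ref 6 -> HIT, frames=[1,4,3,6]
Step 9: ref 3 -> HIT, frames=[1,4,3,6]
Step 10: ref 1 -> HIT, frames=[1,4,3,6]
Step 11: ref 2 -> FAULT, evict 4, frames=[1,2,3,6]
At step 11: evicted page 4

Answer: 4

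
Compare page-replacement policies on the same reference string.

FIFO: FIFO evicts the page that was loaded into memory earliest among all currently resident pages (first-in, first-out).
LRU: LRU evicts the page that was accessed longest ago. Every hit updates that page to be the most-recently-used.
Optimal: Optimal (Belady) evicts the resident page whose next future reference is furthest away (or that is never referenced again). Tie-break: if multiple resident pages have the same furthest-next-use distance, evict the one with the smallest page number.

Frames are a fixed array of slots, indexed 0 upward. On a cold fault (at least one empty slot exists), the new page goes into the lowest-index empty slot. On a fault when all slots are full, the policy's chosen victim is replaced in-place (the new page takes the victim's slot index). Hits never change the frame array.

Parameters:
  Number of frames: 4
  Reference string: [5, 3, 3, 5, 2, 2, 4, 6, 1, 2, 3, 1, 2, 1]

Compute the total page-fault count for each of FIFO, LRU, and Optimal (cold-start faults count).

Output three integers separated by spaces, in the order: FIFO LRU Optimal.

--- FIFO ---
  step 0: ref 5 -> FAULT, frames=[5,-,-,-] (faults so far: 1)
  step 1: ref 3 -> FAULT, frames=[5,3,-,-] (faults so far: 2)
  step 2: ref 3 -> HIT, frames=[5,3,-,-] (faults so far: 2)
  step 3: ref 5 -> HIT, frames=[5,3,-,-] (faults so far: 2)
  step 4: ref 2 -> FAULT, frames=[5,3,2,-] (faults so far: 3)
  step 5: ref 2 -> HIT, frames=[5,3,2,-] (faults so far: 3)
  step 6: ref 4 -> FAULT, frames=[5,3,2,4] (faults so far: 4)
  step 7: ref 6 -> FAULT, evict 5, frames=[6,3,2,4] (faults so far: 5)
  step 8: ref 1 -> FAULT, evict 3, frames=[6,1,2,4] (faults so far: 6)
  step 9: ref 2 -> HIT, frames=[6,1,2,4] (faults so far: 6)
  step 10: ref 3 -> FAULT, evict 2, frames=[6,1,3,4] (faults so far: 7)
  step 11: ref 1 -> HIT, frames=[6,1,3,4] (faults so far: 7)
  step 12: ref 2 -> FAULT, evict 4, frames=[6,1,3,2] (faults so far: 8)
  step 13: ref 1 -> HIT, frames=[6,1,3,2] (faults so far: 8)
  FIFO total faults: 8
--- LRU ---
  step 0: ref 5 -> FAULT, frames=[5,-,-,-] (faults so far: 1)
  step 1: ref 3 -> FAULT, frames=[5,3,-,-] (faults so far: 2)
  step 2: ref 3 -> HIT, frames=[5,3,-,-] (faults so far: 2)
  step 3: ref 5 -> HIT, frames=[5,3,-,-] (faults so far: 2)
  step 4: ref 2 -> FAULT, frames=[5,3,2,-] (faults so far: 3)
  step 5: ref 2 -> HIT, frames=[5,3,2,-] (faults so far: 3)
  step 6: ref 4 -> FAULT, frames=[5,3,2,4] (faults so far: 4)
  step 7: ref 6 -> FAULT, evict 3, frames=[5,6,2,4] (faults so far: 5)
  step 8: ref 1 -> FAULT, evict 5, frames=[1,6,2,4] (faults so far: 6)
  step 9: ref 2 -> HIT, frames=[1,6,2,4] (faults so far: 6)
  step 10: ref 3 -> FAULT, evict 4, frames=[1,6,2,3] (faults so far: 7)
  step 11: ref 1 -> HIT, frames=[1,6,2,3] (faults so far: 7)
  step 12: ref 2 -> HIT, frames=[1,6,2,3] (faults so far: 7)
  step 13: ref 1 -> HIT, frames=[1,6,2,3] (faults so far: 7)
  LRU total faults: 7
--- Optimal ---
  step 0: ref 5 -> FAULT, frames=[5,-,-,-] (faults so far: 1)
  step 1: ref 3 -> FAULT, frames=[5,3,-,-] (faults so far: 2)
  step 2: ref 3 -> HIT, frames=[5,3,-,-] (faults so far: 2)
  step 3: ref 5 -> HIT, frames=[5,3,-,-] (faults so far: 2)
  step 4: ref 2 -> FAULT, frames=[5,3,2,-] (faults so far: 3)
  step 5: ref 2 -> HIT, frames=[5,3,2,-] (faults so far: 3)
  step 6: ref 4 -> FAULT, frames=[5,3,2,4] (faults so far: 4)
  step 7: ref 6 -> FAULT, evict 4, frames=[5,3,2,6] (faults so far: 5)
  step 8: ref 1 -> FAULT, evict 5, frames=[1,3,2,6] (faults so far: 6)
  step 9: ref 2 -> HIT, frames=[1,3,2,6] (faults so far: 6)
  step 10: ref 3 -> HIT, frames=[1,3,2,6] (faults so far: 6)
  step 11: ref 1 -> HIT, frames=[1,3,2,6] (faults so far: 6)
  step 12: ref 2 -> HIT, frames=[1,3,2,6] (faults so far: 6)
  step 13: ref 1 -> HIT, frames=[1,3,2,6] (faults so far: 6)
  Optimal total faults: 6

Answer: 8 7 6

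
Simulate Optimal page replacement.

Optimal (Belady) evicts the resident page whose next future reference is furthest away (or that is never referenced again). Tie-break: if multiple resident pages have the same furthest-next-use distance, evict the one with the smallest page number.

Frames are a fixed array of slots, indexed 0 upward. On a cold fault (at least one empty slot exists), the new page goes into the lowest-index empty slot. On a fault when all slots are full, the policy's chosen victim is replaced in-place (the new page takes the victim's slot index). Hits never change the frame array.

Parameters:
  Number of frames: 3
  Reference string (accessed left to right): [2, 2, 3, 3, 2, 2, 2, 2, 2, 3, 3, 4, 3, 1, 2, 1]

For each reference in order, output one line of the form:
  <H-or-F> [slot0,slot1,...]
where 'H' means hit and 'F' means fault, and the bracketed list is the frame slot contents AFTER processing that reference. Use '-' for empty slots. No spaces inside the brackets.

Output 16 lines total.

F [2,-,-]
H [2,-,-]
F [2,3,-]
H [2,3,-]
H [2,3,-]
H [2,3,-]
H [2,3,-]
H [2,3,-]
H [2,3,-]
H [2,3,-]
H [2,3,-]
F [2,3,4]
H [2,3,4]
F [2,1,4]
H [2,1,4]
H [2,1,4]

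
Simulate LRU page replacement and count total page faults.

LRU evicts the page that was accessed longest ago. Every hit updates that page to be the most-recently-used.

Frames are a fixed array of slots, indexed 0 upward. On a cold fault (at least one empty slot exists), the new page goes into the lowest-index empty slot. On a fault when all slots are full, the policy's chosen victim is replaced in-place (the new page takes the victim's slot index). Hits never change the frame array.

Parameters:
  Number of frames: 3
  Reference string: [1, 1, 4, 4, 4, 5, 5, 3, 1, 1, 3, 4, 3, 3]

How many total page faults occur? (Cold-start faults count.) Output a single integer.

Step 0: ref 1 → FAULT, frames=[1,-,-]
Step 1: ref 1 → HIT, frames=[1,-,-]
Step 2: ref 4 → FAULT, frames=[1,4,-]
Step 3: ref 4 → HIT, frames=[1,4,-]
Step 4: ref 4 → HIT, frames=[1,4,-]
Step 5: ref 5 → FAULT, frames=[1,4,5]
Step 6: ref 5 → HIT, frames=[1,4,5]
Step 7: ref 3 → FAULT (evict 1), frames=[3,4,5]
Step 8: ref 1 → FAULT (evict 4), frames=[3,1,5]
Step 9: ref 1 → HIT, frames=[3,1,5]
Step 10: ref 3 → HIT, frames=[3,1,5]
Step 11: ref 4 → FAULT (evict 5), frames=[3,1,4]
Step 12: ref 3 → HIT, frames=[3,1,4]
Step 13: ref 3 → HIT, frames=[3,1,4]
Total faults: 6

Answer: 6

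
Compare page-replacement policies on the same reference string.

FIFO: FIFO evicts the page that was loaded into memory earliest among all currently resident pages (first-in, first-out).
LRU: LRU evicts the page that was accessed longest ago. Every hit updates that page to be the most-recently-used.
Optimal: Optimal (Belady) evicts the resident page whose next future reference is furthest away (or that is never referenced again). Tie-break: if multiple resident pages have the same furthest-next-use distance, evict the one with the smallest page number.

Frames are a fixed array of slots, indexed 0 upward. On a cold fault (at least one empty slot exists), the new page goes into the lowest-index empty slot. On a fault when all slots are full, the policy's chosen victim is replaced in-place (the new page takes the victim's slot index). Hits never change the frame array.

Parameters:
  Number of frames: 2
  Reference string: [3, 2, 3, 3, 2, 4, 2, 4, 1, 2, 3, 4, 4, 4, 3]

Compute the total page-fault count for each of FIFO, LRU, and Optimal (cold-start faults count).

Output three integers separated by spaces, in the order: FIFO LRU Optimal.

Answer: 7 7 6

Derivation:
--- FIFO ---
  step 0: ref 3 -> FAULT, frames=[3,-] (faults so far: 1)
  step 1: ref 2 -> FAULT, frames=[3,2] (faults so far: 2)
  step 2: ref 3 -> HIT, frames=[3,2] (faults so far: 2)
  step 3: ref 3 -> HIT, frames=[3,2] (faults so far: 2)
  step 4: ref 2 -> HIT, frames=[3,2] (faults so far: 2)
  step 5: ref 4 -> FAULT, evict 3, frames=[4,2] (faults so far: 3)
  step 6: ref 2 -> HIT, frames=[4,2] (faults so far: 3)
  step 7: ref 4 -> HIT, frames=[4,2] (faults so far: 3)
  step 8: ref 1 -> FAULT, evict 2, frames=[4,1] (faults so far: 4)
  step 9: ref 2 -> FAULT, evict 4, frames=[2,1] (faults so far: 5)
  step 10: ref 3 -> FAULT, evict 1, frames=[2,3] (faults so far: 6)
  step 11: ref 4 -> FAULT, evict 2, frames=[4,3] (faults so far: 7)
  step 12: ref 4 -> HIT, frames=[4,3] (faults so far: 7)
  step 13: ref 4 -> HIT, frames=[4,3] (faults so far: 7)
  step 14: ref 3 -> HIT, frames=[4,3] (faults so far: 7)
  FIFO total faults: 7
--- LRU ---
  step 0: ref 3 -> FAULT, frames=[3,-] (faults so far: 1)
  step 1: ref 2 -> FAULT, frames=[3,2] (faults so far: 2)
  step 2: ref 3 -> HIT, frames=[3,2] (faults so far: 2)
  step 3: ref 3 -> HIT, frames=[3,2] (faults so far: 2)
  step 4: ref 2 -> HIT, frames=[3,2] (faults so far: 2)
  step 5: ref 4 -> FAULT, evict 3, frames=[4,2] (faults so far: 3)
  step 6: ref 2 -> HIT, frames=[4,2] (faults so far: 3)
  step 7: ref 4 -> HIT, frames=[4,2] (faults so far: 3)
  step 8: ref 1 -> FAULT, evict 2, frames=[4,1] (faults so far: 4)
  step 9: ref 2 -> FAULT, evict 4, frames=[2,1] (faults so far: 5)
  step 10: ref 3 -> FAULT, evict 1, frames=[2,3] (faults so far: 6)
  step 11: ref 4 -> FAULT, evict 2, frames=[4,3] (faults so far: 7)
  step 12: ref 4 -> HIT, frames=[4,3] (faults so far: 7)
  step 13: ref 4 -> HIT, frames=[4,3] (faults so far: 7)
  step 14: ref 3 -> HIT, frames=[4,3] (faults so far: 7)
  LRU total faults: 7
--- Optimal ---
  step 0: ref 3 -> FAULT, frames=[3,-] (faults so far: 1)
  step 1: ref 2 -> FAULT, frames=[3,2] (faults so far: 2)
  step 2: ref 3 -> HIT, frames=[3,2] (faults so far: 2)
  step 3: ref 3 -> HIT, frames=[3,2] (faults so far: 2)
  step 4: ref 2 -> HIT, frames=[3,2] (faults so far: 2)
  step 5: ref 4 -> FAULT, evict 3, frames=[4,2] (faults so far: 3)
  step 6: ref 2 -> HIT, frames=[4,2] (faults so far: 3)
  step 7: ref 4 -> HIT, frames=[4,2] (faults so far: 3)
  step 8: ref 1 -> FAULT, evict 4, frames=[1,2] (faults so far: 4)
  step 9: ref 2 -> HIT, frames=[1,2] (faults so far: 4)
  step 10: ref 3 -> FAULT, evict 1, frames=[3,2] (faults so far: 5)
  step 11: ref 4 -> FAULT, evict 2, frames=[3,4] (faults so far: 6)
  step 12: ref 4 -> HIT, frames=[3,4] (faults so far: 6)
  step 13: ref 4 -> HIT, frames=[3,4] (faults so far: 6)
  step 14: ref 3 -> HIT, frames=[3,4] (faults so far: 6)
  Optimal total faults: 6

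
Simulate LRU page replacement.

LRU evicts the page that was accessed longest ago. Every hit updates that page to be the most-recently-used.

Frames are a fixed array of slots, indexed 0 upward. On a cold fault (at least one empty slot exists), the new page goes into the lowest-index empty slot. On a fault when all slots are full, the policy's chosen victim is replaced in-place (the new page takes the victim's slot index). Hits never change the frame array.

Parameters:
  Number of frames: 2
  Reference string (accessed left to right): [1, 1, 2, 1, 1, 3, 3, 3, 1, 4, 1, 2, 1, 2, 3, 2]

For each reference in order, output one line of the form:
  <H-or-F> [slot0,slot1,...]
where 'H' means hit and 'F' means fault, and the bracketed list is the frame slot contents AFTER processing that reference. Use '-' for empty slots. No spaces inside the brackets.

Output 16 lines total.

F [1,-]
H [1,-]
F [1,2]
H [1,2]
H [1,2]
F [1,3]
H [1,3]
H [1,3]
H [1,3]
F [1,4]
H [1,4]
F [1,2]
H [1,2]
H [1,2]
F [3,2]
H [3,2]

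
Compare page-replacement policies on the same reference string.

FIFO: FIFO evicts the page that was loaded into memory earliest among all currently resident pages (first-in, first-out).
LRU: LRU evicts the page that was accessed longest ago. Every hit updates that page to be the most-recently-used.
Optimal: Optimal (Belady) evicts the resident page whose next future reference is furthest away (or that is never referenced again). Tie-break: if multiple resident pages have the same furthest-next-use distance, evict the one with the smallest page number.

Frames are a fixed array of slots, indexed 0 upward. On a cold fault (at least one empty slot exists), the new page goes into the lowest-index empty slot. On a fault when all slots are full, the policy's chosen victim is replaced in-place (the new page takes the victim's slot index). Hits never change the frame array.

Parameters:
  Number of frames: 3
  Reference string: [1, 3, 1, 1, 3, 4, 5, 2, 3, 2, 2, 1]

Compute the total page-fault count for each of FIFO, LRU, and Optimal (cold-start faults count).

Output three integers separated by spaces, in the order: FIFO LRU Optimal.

Answer: 7 7 5

Derivation:
--- FIFO ---
  step 0: ref 1 -> FAULT, frames=[1,-,-] (faults so far: 1)
  step 1: ref 3 -> FAULT, frames=[1,3,-] (faults so far: 2)
  step 2: ref 1 -> HIT, frames=[1,3,-] (faults so far: 2)
  step 3: ref 1 -> HIT, frames=[1,3,-] (faults so far: 2)
  step 4: ref 3 -> HIT, frames=[1,3,-] (faults so far: 2)
  step 5: ref 4 -> FAULT, frames=[1,3,4] (faults so far: 3)
  step 6: ref 5 -> FAULT, evict 1, frames=[5,3,4] (faults so far: 4)
  step 7: ref 2 -> FAULT, evict 3, frames=[5,2,4] (faults so far: 5)
  step 8: ref 3 -> FAULT, evict 4, frames=[5,2,3] (faults so far: 6)
  step 9: ref 2 -> HIT, frames=[5,2,3] (faults so far: 6)
  step 10: ref 2 -> HIT, frames=[5,2,3] (faults so far: 6)
  step 11: ref 1 -> FAULT, evict 5, frames=[1,2,3] (faults so far: 7)
  FIFO total faults: 7
--- LRU ---
  step 0: ref 1 -> FAULT, frames=[1,-,-] (faults so far: 1)
  step 1: ref 3 -> FAULT, frames=[1,3,-] (faults so far: 2)
  step 2: ref 1 -> HIT, frames=[1,3,-] (faults so far: 2)
  step 3: ref 1 -> HIT, frames=[1,3,-] (faults so far: 2)
  step 4: ref 3 -> HIT, frames=[1,3,-] (faults so far: 2)
  step 5: ref 4 -> FAULT, frames=[1,3,4] (faults so far: 3)
  step 6: ref 5 -> FAULT, evict 1, frames=[5,3,4] (faults so far: 4)
  step 7: ref 2 -> FAULT, evict 3, frames=[5,2,4] (faults so far: 5)
  step 8: ref 3 -> FAULT, evict 4, frames=[5,2,3] (faults so far: 6)
  step 9: ref 2 -> HIT, frames=[5,2,3] (faults so far: 6)
  step 10: ref 2 -> HIT, frames=[5,2,3] (faults so far: 6)
  step 11: ref 1 -> FAULT, evict 5, frames=[1,2,3] (faults so far: 7)
  LRU total faults: 7
--- Optimal ---
  step 0: ref 1 -> FAULT, frames=[1,-,-] (faults so far: 1)
  step 1: ref 3 -> FAULT, frames=[1,3,-] (faults so far: 2)
  step 2: ref 1 -> HIT, frames=[1,3,-] (faults so far: 2)
  step 3: ref 1 -> HIT, frames=[1,3,-] (faults so far: 2)
  step 4: ref 3 -> HIT, frames=[1,3,-] (faults so far: 2)
  step 5: ref 4 -> FAULT, frames=[1,3,4] (faults so far: 3)
  step 6: ref 5 -> FAULT, evict 4, frames=[1,3,5] (faults so far: 4)
  step 7: ref 2 -> FAULT, evict 5, frames=[1,3,2] (faults so far: 5)
  step 8: ref 3 -> HIT, frames=[1,3,2] (faults so far: 5)
  step 9: ref 2 -> HIT, frames=[1,3,2] (faults so far: 5)
  step 10: ref 2 -> HIT, frames=[1,3,2] (faults so far: 5)
  step 11: ref 1 -> HIT, frames=[1,3,2] (faults so far: 5)
  Optimal total faults: 5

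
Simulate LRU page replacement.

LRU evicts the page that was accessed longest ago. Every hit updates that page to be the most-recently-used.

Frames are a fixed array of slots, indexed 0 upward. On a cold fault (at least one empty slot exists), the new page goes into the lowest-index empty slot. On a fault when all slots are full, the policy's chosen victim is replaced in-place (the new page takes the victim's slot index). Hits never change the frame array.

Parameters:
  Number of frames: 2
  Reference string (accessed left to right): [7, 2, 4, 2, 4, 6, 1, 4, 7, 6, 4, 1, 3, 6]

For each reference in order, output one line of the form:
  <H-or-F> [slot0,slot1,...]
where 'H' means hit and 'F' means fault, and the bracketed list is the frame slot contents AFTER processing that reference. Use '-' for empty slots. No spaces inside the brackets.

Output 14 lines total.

F [7,-]
F [7,2]
F [4,2]
H [4,2]
H [4,2]
F [4,6]
F [1,6]
F [1,4]
F [7,4]
F [7,6]
F [4,6]
F [4,1]
F [3,1]
F [3,6]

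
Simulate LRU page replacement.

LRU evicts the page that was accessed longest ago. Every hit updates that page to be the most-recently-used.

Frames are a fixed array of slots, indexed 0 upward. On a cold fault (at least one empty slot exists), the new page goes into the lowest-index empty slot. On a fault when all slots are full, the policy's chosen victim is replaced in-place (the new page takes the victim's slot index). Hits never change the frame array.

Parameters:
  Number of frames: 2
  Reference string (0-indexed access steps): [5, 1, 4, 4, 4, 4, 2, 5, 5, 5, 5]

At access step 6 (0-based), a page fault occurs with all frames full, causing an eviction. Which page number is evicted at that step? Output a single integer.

Step 0: ref 5 -> FAULT, frames=[5,-]
Step 1: ref 1 -> FAULT, frames=[5,1]
Step 2: ref 4 -> FAULT, evict 5, frames=[4,1]
Step 3: ref 4 -> HIT, frames=[4,1]
Step 4: ref 4 -> HIT, frames=[4,1]
Step 5: ref 4 -> HIT, frames=[4,1]
Step 6: ref 2 -> FAULT, evict 1, frames=[4,2]
At step 6: evicted page 1

Answer: 1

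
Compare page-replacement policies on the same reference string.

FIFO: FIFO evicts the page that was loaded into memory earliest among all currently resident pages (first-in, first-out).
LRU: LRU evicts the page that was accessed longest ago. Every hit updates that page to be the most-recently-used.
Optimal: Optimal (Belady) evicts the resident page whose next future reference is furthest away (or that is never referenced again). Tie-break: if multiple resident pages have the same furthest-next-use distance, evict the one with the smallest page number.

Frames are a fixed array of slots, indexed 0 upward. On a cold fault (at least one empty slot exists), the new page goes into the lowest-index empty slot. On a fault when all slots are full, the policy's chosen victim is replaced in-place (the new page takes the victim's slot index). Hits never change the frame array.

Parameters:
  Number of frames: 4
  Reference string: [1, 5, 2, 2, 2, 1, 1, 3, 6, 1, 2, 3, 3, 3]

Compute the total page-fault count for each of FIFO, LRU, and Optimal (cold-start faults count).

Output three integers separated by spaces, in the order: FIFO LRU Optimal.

--- FIFO ---
  step 0: ref 1 -> FAULT, frames=[1,-,-,-] (faults so far: 1)
  step 1: ref 5 -> FAULT, frames=[1,5,-,-] (faults so far: 2)
  step 2: ref 2 -> FAULT, frames=[1,5,2,-] (faults so far: 3)
  step 3: ref 2 -> HIT, frames=[1,5,2,-] (faults so far: 3)
  step 4: ref 2 -> HIT, frames=[1,5,2,-] (faults so far: 3)
  step 5: ref 1 -> HIT, frames=[1,5,2,-] (faults so far: 3)
  step 6: ref 1 -> HIT, frames=[1,5,2,-] (faults so far: 3)
  step 7: ref 3 -> FAULT, frames=[1,5,2,3] (faults so far: 4)
  step 8: ref 6 -> FAULT, evict 1, frames=[6,5,2,3] (faults so far: 5)
  step 9: ref 1 -> FAULT, evict 5, frames=[6,1,2,3] (faults so far: 6)
  step 10: ref 2 -> HIT, frames=[6,1,2,3] (faults so far: 6)
  step 11: ref 3 -> HIT, frames=[6,1,2,3] (faults so far: 6)
  step 12: ref 3 -> HIT, frames=[6,1,2,3] (faults so far: 6)
  step 13: ref 3 -> HIT, frames=[6,1,2,3] (faults so far: 6)
  FIFO total faults: 6
--- LRU ---
  step 0: ref 1 -> FAULT, frames=[1,-,-,-] (faults so far: 1)
  step 1: ref 5 -> FAULT, frames=[1,5,-,-] (faults so far: 2)
  step 2: ref 2 -> FAULT, frames=[1,5,2,-] (faults so far: 3)
  step 3: ref 2 -> HIT, frames=[1,5,2,-] (faults so far: 3)
  step 4: ref 2 -> HIT, frames=[1,5,2,-] (faults so far: 3)
  step 5: ref 1 -> HIT, frames=[1,5,2,-] (faults so far: 3)
  step 6: ref 1 -> HIT, frames=[1,5,2,-] (faults so far: 3)
  step 7: ref 3 -> FAULT, frames=[1,5,2,3] (faults so far: 4)
  step 8: ref 6 -> FAULT, evict 5, frames=[1,6,2,3] (faults so far: 5)
  step 9: ref 1 -> HIT, frames=[1,6,2,3] (faults so far: 5)
  step 10: ref 2 -> HIT, frames=[1,6,2,3] (faults so far: 5)
  step 11: ref 3 -> HIT, frames=[1,6,2,3] (faults so far: 5)
  step 12: ref 3 -> HIT, frames=[1,6,2,3] (faults so far: 5)
  step 13: ref 3 -> HIT, frames=[1,6,2,3] (faults so far: 5)
  LRU total faults: 5
--- Optimal ---
  step 0: ref 1 -> FAULT, frames=[1,-,-,-] (faults so far: 1)
  step 1: ref 5 -> FAULT, frames=[1,5,-,-] (faults so far: 2)
  step 2: ref 2 -> FAULT, frames=[1,5,2,-] (faults so far: 3)
  step 3: ref 2 -> HIT, frames=[1,5,2,-] (faults so far: 3)
  step 4: ref 2 -> HIT, frames=[1,5,2,-] (faults so far: 3)
  step 5: ref 1 -> HIT, frames=[1,5,2,-] (faults so far: 3)
  step 6: ref 1 -> HIT, frames=[1,5,2,-] (faults so far: 3)
  step 7: ref 3 -> FAULT, frames=[1,5,2,3] (faults so far: 4)
  step 8: ref 6 -> FAULT, evict 5, frames=[1,6,2,3] (faults so far: 5)
  step 9: ref 1 -> HIT, frames=[1,6,2,3] (faults so far: 5)
  step 10: ref 2 -> HIT, frames=[1,6,2,3] (faults so far: 5)
  step 11: ref 3 -> HIT, frames=[1,6,2,3] (faults so far: 5)
  step 12: ref 3 -> HIT, frames=[1,6,2,3] (faults so far: 5)
  step 13: ref 3 -> HIT, frames=[1,6,2,3] (faults so far: 5)
  Optimal total faults: 5

Answer: 6 5 5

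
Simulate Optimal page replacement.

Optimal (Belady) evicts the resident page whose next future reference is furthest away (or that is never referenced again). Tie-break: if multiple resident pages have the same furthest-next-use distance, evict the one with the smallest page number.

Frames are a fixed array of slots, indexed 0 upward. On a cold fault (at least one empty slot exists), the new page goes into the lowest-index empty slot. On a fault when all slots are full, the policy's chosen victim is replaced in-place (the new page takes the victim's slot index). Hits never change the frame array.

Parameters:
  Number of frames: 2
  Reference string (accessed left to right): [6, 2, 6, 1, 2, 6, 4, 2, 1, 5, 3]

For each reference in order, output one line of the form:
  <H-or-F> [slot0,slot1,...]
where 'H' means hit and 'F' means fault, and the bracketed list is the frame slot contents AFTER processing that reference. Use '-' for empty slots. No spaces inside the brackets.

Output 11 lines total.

F [6,-]
F [6,2]
H [6,2]
F [1,2]
H [1,2]
F [6,2]
F [4,2]
H [4,2]
F [4,1]
F [4,5]
F [3,5]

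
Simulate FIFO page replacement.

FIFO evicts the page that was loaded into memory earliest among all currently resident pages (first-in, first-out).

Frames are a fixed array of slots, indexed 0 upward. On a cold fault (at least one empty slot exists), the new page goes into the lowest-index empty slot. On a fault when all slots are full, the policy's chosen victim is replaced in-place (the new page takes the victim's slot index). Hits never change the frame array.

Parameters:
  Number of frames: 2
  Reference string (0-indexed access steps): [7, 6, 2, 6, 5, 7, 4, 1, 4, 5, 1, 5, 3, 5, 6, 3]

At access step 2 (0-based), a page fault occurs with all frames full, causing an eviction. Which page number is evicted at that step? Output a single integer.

Step 0: ref 7 -> FAULT, frames=[7,-]
Step 1: ref 6 -> FAULT, frames=[7,6]
Step 2: ref 2 -> FAULT, evict 7, frames=[2,6]
At step 2: evicted page 7

Answer: 7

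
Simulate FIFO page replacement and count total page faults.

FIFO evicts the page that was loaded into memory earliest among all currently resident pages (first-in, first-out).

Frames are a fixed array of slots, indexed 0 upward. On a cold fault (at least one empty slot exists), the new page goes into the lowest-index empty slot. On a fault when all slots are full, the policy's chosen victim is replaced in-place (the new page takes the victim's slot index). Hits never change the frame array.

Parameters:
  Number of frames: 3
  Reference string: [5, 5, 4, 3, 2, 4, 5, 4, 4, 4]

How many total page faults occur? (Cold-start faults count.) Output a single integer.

Answer: 6

Derivation:
Step 0: ref 5 → FAULT, frames=[5,-,-]
Step 1: ref 5 → HIT, frames=[5,-,-]
Step 2: ref 4 → FAULT, frames=[5,4,-]
Step 3: ref 3 → FAULT, frames=[5,4,3]
Step 4: ref 2 → FAULT (evict 5), frames=[2,4,3]
Step 5: ref 4 → HIT, frames=[2,4,3]
Step 6: ref 5 → FAULT (evict 4), frames=[2,5,3]
Step 7: ref 4 → FAULT (evict 3), frames=[2,5,4]
Step 8: ref 4 → HIT, frames=[2,5,4]
Step 9: ref 4 → HIT, frames=[2,5,4]
Total faults: 6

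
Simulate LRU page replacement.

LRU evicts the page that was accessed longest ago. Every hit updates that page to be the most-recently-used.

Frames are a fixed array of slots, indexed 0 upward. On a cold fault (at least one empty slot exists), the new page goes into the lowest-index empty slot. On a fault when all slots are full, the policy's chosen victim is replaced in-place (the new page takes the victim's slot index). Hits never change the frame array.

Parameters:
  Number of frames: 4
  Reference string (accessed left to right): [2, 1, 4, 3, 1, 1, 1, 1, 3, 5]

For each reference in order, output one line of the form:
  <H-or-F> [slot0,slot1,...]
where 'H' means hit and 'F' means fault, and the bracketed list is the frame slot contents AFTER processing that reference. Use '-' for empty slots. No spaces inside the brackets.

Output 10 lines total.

F [2,-,-,-]
F [2,1,-,-]
F [2,1,4,-]
F [2,1,4,3]
H [2,1,4,3]
H [2,1,4,3]
H [2,1,4,3]
H [2,1,4,3]
H [2,1,4,3]
F [5,1,4,3]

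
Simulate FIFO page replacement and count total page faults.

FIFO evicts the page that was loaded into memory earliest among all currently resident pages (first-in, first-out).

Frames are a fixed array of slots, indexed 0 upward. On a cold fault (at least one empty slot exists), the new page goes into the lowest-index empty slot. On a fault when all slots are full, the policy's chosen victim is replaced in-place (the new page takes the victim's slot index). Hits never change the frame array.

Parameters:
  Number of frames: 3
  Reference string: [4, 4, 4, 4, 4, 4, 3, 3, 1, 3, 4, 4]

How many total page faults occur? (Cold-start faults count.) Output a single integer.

Answer: 3

Derivation:
Step 0: ref 4 → FAULT, frames=[4,-,-]
Step 1: ref 4 → HIT, frames=[4,-,-]
Step 2: ref 4 → HIT, frames=[4,-,-]
Step 3: ref 4 → HIT, frames=[4,-,-]
Step 4: ref 4 → HIT, frames=[4,-,-]
Step 5: ref 4 → HIT, frames=[4,-,-]
Step 6: ref 3 → FAULT, frames=[4,3,-]
Step 7: ref 3 → HIT, frames=[4,3,-]
Step 8: ref 1 → FAULT, frames=[4,3,1]
Step 9: ref 3 → HIT, frames=[4,3,1]
Step 10: ref 4 → HIT, frames=[4,3,1]
Step 11: ref 4 → HIT, frames=[4,3,1]
Total faults: 3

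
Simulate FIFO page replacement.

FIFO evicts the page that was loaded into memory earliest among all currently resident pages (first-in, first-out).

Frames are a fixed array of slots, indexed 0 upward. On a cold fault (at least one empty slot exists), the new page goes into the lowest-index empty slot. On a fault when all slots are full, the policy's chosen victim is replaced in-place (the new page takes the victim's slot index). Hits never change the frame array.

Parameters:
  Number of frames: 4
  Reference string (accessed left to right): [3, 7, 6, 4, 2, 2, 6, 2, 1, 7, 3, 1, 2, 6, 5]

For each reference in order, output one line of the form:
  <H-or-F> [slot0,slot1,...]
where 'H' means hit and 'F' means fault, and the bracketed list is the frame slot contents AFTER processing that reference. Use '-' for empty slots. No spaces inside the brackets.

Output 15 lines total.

F [3,-,-,-]
F [3,7,-,-]
F [3,7,6,-]
F [3,7,6,4]
F [2,7,6,4]
H [2,7,6,4]
H [2,7,6,4]
H [2,7,6,4]
F [2,1,6,4]
F [2,1,7,4]
F [2,1,7,3]
H [2,1,7,3]
H [2,1,7,3]
F [6,1,7,3]
F [6,5,7,3]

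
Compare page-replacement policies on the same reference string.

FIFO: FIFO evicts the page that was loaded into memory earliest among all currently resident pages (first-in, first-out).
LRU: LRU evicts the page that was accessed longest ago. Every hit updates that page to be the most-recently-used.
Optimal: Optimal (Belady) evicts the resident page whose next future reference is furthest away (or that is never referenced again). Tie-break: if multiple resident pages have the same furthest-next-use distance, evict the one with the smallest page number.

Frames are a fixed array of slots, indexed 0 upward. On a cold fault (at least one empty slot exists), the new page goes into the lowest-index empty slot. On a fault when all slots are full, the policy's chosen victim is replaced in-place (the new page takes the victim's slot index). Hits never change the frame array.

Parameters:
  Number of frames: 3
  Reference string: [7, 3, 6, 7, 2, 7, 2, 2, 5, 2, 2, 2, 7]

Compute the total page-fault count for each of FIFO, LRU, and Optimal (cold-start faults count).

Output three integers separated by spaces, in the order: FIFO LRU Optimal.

Answer: 6 5 5

Derivation:
--- FIFO ---
  step 0: ref 7 -> FAULT, frames=[7,-,-] (faults so far: 1)
  step 1: ref 3 -> FAULT, frames=[7,3,-] (faults so far: 2)
  step 2: ref 6 -> FAULT, frames=[7,3,6] (faults so far: 3)
  step 3: ref 7 -> HIT, frames=[7,3,6] (faults so far: 3)
  step 4: ref 2 -> FAULT, evict 7, frames=[2,3,6] (faults so far: 4)
  step 5: ref 7 -> FAULT, evict 3, frames=[2,7,6] (faults so far: 5)
  step 6: ref 2 -> HIT, frames=[2,7,6] (faults so far: 5)
  step 7: ref 2 -> HIT, frames=[2,7,6] (faults so far: 5)
  step 8: ref 5 -> FAULT, evict 6, frames=[2,7,5] (faults so far: 6)
  step 9: ref 2 -> HIT, frames=[2,7,5] (faults so far: 6)
  step 10: ref 2 -> HIT, frames=[2,7,5] (faults so far: 6)
  step 11: ref 2 -> HIT, frames=[2,7,5] (faults so far: 6)
  step 12: ref 7 -> HIT, frames=[2,7,5] (faults so far: 6)
  FIFO total faults: 6
--- LRU ---
  step 0: ref 7 -> FAULT, frames=[7,-,-] (faults so far: 1)
  step 1: ref 3 -> FAULT, frames=[7,3,-] (faults so far: 2)
  step 2: ref 6 -> FAULT, frames=[7,3,6] (faults so far: 3)
  step 3: ref 7 -> HIT, frames=[7,3,6] (faults so far: 3)
  step 4: ref 2 -> FAULT, evict 3, frames=[7,2,6] (faults so far: 4)
  step 5: ref 7 -> HIT, frames=[7,2,6] (faults so far: 4)
  step 6: ref 2 -> HIT, frames=[7,2,6] (faults so far: 4)
  step 7: ref 2 -> HIT, frames=[7,2,6] (faults so far: 4)
  step 8: ref 5 -> FAULT, evict 6, frames=[7,2,5] (faults so far: 5)
  step 9: ref 2 -> HIT, frames=[7,2,5] (faults so far: 5)
  step 10: ref 2 -> HIT, frames=[7,2,5] (faults so far: 5)
  step 11: ref 2 -> HIT, frames=[7,2,5] (faults so far: 5)
  step 12: ref 7 -> HIT, frames=[7,2,5] (faults so far: 5)
  LRU total faults: 5
--- Optimal ---
  step 0: ref 7 -> FAULT, frames=[7,-,-] (faults so far: 1)
  step 1: ref 3 -> FAULT, frames=[7,3,-] (faults so far: 2)
  step 2: ref 6 -> FAULT, frames=[7,3,6] (faults so far: 3)
  step 3: ref 7 -> HIT, frames=[7,3,6] (faults so far: 3)
  step 4: ref 2 -> FAULT, evict 3, frames=[7,2,6] (faults so far: 4)
  step 5: ref 7 -> HIT, frames=[7,2,6] (faults so far: 4)
  step 6: ref 2 -> HIT, frames=[7,2,6] (faults so far: 4)
  step 7: ref 2 -> HIT, frames=[7,2,6] (faults so far: 4)
  step 8: ref 5 -> FAULT, evict 6, frames=[7,2,5] (faults so far: 5)
  step 9: ref 2 -> HIT, frames=[7,2,5] (faults so far: 5)
  step 10: ref 2 -> HIT, frames=[7,2,5] (faults so far: 5)
  step 11: ref 2 -> HIT, frames=[7,2,5] (faults so far: 5)
  step 12: ref 7 -> HIT, frames=[7,2,5] (faults so far: 5)
  Optimal total faults: 5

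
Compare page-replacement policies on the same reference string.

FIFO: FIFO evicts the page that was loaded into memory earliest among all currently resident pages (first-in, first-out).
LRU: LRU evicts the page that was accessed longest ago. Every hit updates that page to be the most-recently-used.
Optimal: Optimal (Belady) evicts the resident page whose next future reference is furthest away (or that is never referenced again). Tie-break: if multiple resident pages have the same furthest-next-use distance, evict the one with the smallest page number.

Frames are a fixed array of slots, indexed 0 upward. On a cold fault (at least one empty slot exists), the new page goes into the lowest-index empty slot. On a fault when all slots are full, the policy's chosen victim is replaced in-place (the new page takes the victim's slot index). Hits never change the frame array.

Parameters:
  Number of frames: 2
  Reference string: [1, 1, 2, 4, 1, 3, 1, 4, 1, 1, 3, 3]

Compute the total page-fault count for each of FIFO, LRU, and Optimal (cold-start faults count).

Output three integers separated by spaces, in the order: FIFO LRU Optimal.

Answer: 8 7 6

Derivation:
--- FIFO ---
  step 0: ref 1 -> FAULT, frames=[1,-] (faults so far: 1)
  step 1: ref 1 -> HIT, frames=[1,-] (faults so far: 1)
  step 2: ref 2 -> FAULT, frames=[1,2] (faults so far: 2)
  step 3: ref 4 -> FAULT, evict 1, frames=[4,2] (faults so far: 3)
  step 4: ref 1 -> FAULT, evict 2, frames=[4,1] (faults so far: 4)
  step 5: ref 3 -> FAULT, evict 4, frames=[3,1] (faults so far: 5)
  step 6: ref 1 -> HIT, frames=[3,1] (faults so far: 5)
  step 7: ref 4 -> FAULT, evict 1, frames=[3,4] (faults so far: 6)
  step 8: ref 1 -> FAULT, evict 3, frames=[1,4] (faults so far: 7)
  step 9: ref 1 -> HIT, frames=[1,4] (faults so far: 7)
  step 10: ref 3 -> FAULT, evict 4, frames=[1,3] (faults so far: 8)
  step 11: ref 3 -> HIT, frames=[1,3] (faults so far: 8)
  FIFO total faults: 8
--- LRU ---
  step 0: ref 1 -> FAULT, frames=[1,-] (faults so far: 1)
  step 1: ref 1 -> HIT, frames=[1,-] (faults so far: 1)
  step 2: ref 2 -> FAULT, frames=[1,2] (faults so far: 2)
  step 3: ref 4 -> FAULT, evict 1, frames=[4,2] (faults so far: 3)
  step 4: ref 1 -> FAULT, evict 2, frames=[4,1] (faults so far: 4)
  step 5: ref 3 -> FAULT, evict 4, frames=[3,1] (faults so far: 5)
  step 6: ref 1 -> HIT, frames=[3,1] (faults so far: 5)
  step 7: ref 4 -> FAULT, evict 3, frames=[4,1] (faults so far: 6)
  step 8: ref 1 -> HIT, frames=[4,1] (faults so far: 6)
  step 9: ref 1 -> HIT, frames=[4,1] (faults so far: 6)
  step 10: ref 3 -> FAULT, evict 4, frames=[3,1] (faults so far: 7)
  step 11: ref 3 -> HIT, frames=[3,1] (faults so far: 7)
  LRU total faults: 7
--- Optimal ---
  step 0: ref 1 -> FAULT, frames=[1,-] (faults so far: 1)
  step 1: ref 1 -> HIT, frames=[1,-] (faults so far: 1)
  step 2: ref 2 -> FAULT, frames=[1,2] (faults so far: 2)
  step 3: ref 4 -> FAULT, evict 2, frames=[1,4] (faults so far: 3)
  step 4: ref 1 -> HIT, frames=[1,4] (faults so far: 3)
  step 5: ref 3 -> FAULT, evict 4, frames=[1,3] (faults so far: 4)
  step 6: ref 1 -> HIT, frames=[1,3] (faults so far: 4)
  step 7: ref 4 -> FAULT, evict 3, frames=[1,4] (faults so far: 5)
  step 8: ref 1 -> HIT, frames=[1,4] (faults so far: 5)
  step 9: ref 1 -> HIT, frames=[1,4] (faults so far: 5)
  step 10: ref 3 -> FAULT, evict 1, frames=[3,4] (faults so far: 6)
  step 11: ref 3 -> HIT, frames=[3,4] (faults so far: 6)
  Optimal total faults: 6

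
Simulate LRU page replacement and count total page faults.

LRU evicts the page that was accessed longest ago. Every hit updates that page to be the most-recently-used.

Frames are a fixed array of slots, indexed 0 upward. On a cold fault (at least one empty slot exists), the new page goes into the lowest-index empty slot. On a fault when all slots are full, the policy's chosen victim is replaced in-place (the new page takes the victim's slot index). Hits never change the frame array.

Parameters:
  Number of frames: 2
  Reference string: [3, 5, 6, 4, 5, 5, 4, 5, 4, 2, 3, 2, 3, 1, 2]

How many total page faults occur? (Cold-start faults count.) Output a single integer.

Answer: 9

Derivation:
Step 0: ref 3 → FAULT, frames=[3,-]
Step 1: ref 5 → FAULT, frames=[3,5]
Step 2: ref 6 → FAULT (evict 3), frames=[6,5]
Step 3: ref 4 → FAULT (evict 5), frames=[6,4]
Step 4: ref 5 → FAULT (evict 6), frames=[5,4]
Step 5: ref 5 → HIT, frames=[5,4]
Step 6: ref 4 → HIT, frames=[5,4]
Step 7: ref 5 → HIT, frames=[5,4]
Step 8: ref 4 → HIT, frames=[5,4]
Step 9: ref 2 → FAULT (evict 5), frames=[2,4]
Step 10: ref 3 → FAULT (evict 4), frames=[2,3]
Step 11: ref 2 → HIT, frames=[2,3]
Step 12: ref 3 → HIT, frames=[2,3]
Step 13: ref 1 → FAULT (evict 2), frames=[1,3]
Step 14: ref 2 → FAULT (evict 3), frames=[1,2]
Total faults: 9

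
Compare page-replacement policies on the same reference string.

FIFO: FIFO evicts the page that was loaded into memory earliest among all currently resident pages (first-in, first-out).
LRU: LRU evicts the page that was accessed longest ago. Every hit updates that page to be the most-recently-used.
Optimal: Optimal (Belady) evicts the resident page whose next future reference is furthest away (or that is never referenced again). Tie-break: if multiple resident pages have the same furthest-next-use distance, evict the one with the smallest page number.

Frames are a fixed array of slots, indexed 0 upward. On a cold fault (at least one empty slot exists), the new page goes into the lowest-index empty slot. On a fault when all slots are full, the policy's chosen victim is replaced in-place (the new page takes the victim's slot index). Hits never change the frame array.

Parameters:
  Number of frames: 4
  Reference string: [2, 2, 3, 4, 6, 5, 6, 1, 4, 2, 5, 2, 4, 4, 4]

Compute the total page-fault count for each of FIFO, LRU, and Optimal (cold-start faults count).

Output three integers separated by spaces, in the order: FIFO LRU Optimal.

Answer: 8 8 6

Derivation:
--- FIFO ---
  step 0: ref 2 -> FAULT, frames=[2,-,-,-] (faults so far: 1)
  step 1: ref 2 -> HIT, frames=[2,-,-,-] (faults so far: 1)
  step 2: ref 3 -> FAULT, frames=[2,3,-,-] (faults so far: 2)
  step 3: ref 4 -> FAULT, frames=[2,3,4,-] (faults so far: 3)
  step 4: ref 6 -> FAULT, frames=[2,3,4,6] (faults so far: 4)
  step 5: ref 5 -> FAULT, evict 2, frames=[5,3,4,6] (faults so far: 5)
  step 6: ref 6 -> HIT, frames=[5,3,4,6] (faults so far: 5)
  step 7: ref 1 -> FAULT, evict 3, frames=[5,1,4,6] (faults so far: 6)
  step 8: ref 4 -> HIT, frames=[5,1,4,6] (faults so far: 6)
  step 9: ref 2 -> FAULT, evict 4, frames=[5,1,2,6] (faults so far: 7)
  step 10: ref 5 -> HIT, frames=[5,1,2,6] (faults so far: 7)
  step 11: ref 2 -> HIT, frames=[5,1,2,6] (faults so far: 7)
  step 12: ref 4 -> FAULT, evict 6, frames=[5,1,2,4] (faults so far: 8)
  step 13: ref 4 -> HIT, frames=[5,1,2,4] (faults so far: 8)
  step 14: ref 4 -> HIT, frames=[5,1,2,4] (faults so far: 8)
  FIFO total faults: 8
--- LRU ---
  step 0: ref 2 -> FAULT, frames=[2,-,-,-] (faults so far: 1)
  step 1: ref 2 -> HIT, frames=[2,-,-,-] (faults so far: 1)
  step 2: ref 3 -> FAULT, frames=[2,3,-,-] (faults so far: 2)
  step 3: ref 4 -> FAULT, frames=[2,3,4,-] (faults so far: 3)
  step 4: ref 6 -> FAULT, frames=[2,3,4,6] (faults so far: 4)
  step 5: ref 5 -> FAULT, evict 2, frames=[5,3,4,6] (faults so far: 5)
  step 6: ref 6 -> HIT, frames=[5,3,4,6] (faults so far: 5)
  step 7: ref 1 -> FAULT, evict 3, frames=[5,1,4,6] (faults so far: 6)
  step 8: ref 4 -> HIT, frames=[5,1,4,6] (faults so far: 6)
  step 9: ref 2 -> FAULT, evict 5, frames=[2,1,4,6] (faults so far: 7)
  step 10: ref 5 -> FAULT, evict 6, frames=[2,1,4,5] (faults so far: 8)
  step 11: ref 2 -> HIT, frames=[2,1,4,5] (faults so far: 8)
  step 12: ref 4 -> HIT, frames=[2,1,4,5] (faults so far: 8)
  step 13: ref 4 -> HIT, frames=[2,1,4,5] (faults so far: 8)
  step 14: ref 4 -> HIT, frames=[2,1,4,5] (faults so far: 8)
  LRU total faults: 8
--- Optimal ---
  step 0: ref 2 -> FAULT, frames=[2,-,-,-] (faults so far: 1)
  step 1: ref 2 -> HIT, frames=[2,-,-,-] (faults so far: 1)
  step 2: ref 3 -> FAULT, frames=[2,3,-,-] (faults so far: 2)
  step 3: ref 4 -> FAULT, frames=[2,3,4,-] (faults so far: 3)
  step 4: ref 6 -> FAULT, frames=[2,3,4,6] (faults so far: 4)
  step 5: ref 5 -> FAULT, evict 3, frames=[2,5,4,6] (faults so far: 5)
  step 6: ref 6 -> HIT, frames=[2,5,4,6] (faults so far: 5)
  step 7: ref 1 -> FAULT, evict 6, frames=[2,5,4,1] (faults so far: 6)
  step 8: ref 4 -> HIT, frames=[2,5,4,1] (faults so far: 6)
  step 9: ref 2 -> HIT, frames=[2,5,4,1] (faults so far: 6)
  step 10: ref 5 -> HIT, frames=[2,5,4,1] (faults so far: 6)
  step 11: ref 2 -> HIT, frames=[2,5,4,1] (faults so far: 6)
  step 12: ref 4 -> HIT, frames=[2,5,4,1] (faults so far: 6)
  step 13: ref 4 -> HIT, frames=[2,5,4,1] (faults so far: 6)
  step 14: ref 4 -> HIT, frames=[2,5,4,1] (faults so far: 6)
  Optimal total faults: 6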